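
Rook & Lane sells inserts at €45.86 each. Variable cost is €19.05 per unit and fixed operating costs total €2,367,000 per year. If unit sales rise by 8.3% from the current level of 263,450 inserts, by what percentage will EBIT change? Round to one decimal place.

Contribution at this volume is 263,450 × €26.81 = €7,063,094.50.
EBIT = €7,063,094.50 − €2,367,000 = €4,696,094.50.
Degree of operating leverage = €7,063,094.50 / €4,696,094.50 = 1.5040.
So EBIT moves 1.5040 × (+8.3%) = +12.5%.

+12.5%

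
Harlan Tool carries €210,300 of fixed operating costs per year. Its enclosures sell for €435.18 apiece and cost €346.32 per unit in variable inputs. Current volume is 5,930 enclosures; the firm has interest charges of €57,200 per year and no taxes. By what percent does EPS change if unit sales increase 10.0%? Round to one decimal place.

+20.3%

Contribution at this volume is 5,930 × €88.86 = €526,939.80.
EBIT = €526,939.80 − €210,300 = €316,639.80.
After interest of €57,200.00, pre-tax earnings = €259,439.80.
Degree of combined leverage = contribution ÷ (EBIT − I) = €526,939.80 ÷ €259,439.80 = 2.0311.
EPS therefore changes by 2.0311 × (+10.0%) = +20.3%.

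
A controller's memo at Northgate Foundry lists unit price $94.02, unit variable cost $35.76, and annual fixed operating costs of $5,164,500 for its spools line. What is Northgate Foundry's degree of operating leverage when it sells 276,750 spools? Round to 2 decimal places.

1.47

Total contribution margin = 276,750 × $58.26 = $16,123,455.00.
Operating income = contribution − fixed costs = $16,123,455.00 − $5,164,500 = $10,958,955.00.
Degree of operating leverage = $16,123,455.00 / $10,958,955.00 = 1.4713.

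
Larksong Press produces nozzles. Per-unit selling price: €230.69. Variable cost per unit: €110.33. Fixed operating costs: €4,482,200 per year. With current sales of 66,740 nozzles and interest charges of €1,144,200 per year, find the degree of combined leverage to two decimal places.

3.34

At 66,740 units, contribution = 66,740 × €120.36 = €8,032,826.40.
Subtracting fixed costs: EBIT = €8,032,826.40 − €4,482,200 = €3,550,626.40. Interest = €1,144,200.00.
DOL = €8,032,826.40 ÷ €3,550,626.40 = 2.2624; DFL = €3,550,626.40 ÷ €2,406,426.40 = 1.4755.
DCL = DOL × DFL = 2.2624 × 1.4755 = 3.3382.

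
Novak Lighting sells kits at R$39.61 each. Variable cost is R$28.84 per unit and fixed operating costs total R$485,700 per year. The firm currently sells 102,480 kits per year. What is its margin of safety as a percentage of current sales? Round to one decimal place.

Each unit contributes R$39.61 − R$28.84 = R$10.77. Break-even units = R$485,700 ÷ R$10.77 = 45,097.49; break-even revenue = 45,097.49 × R$39.61 = R$1,786,311.70.
Actual sales revenue = 102,480 × R$39.61 = R$4,059,232.80.
Margin of safety = (R$4,059,232.80 − R$1,786,311.70) ÷ R$4,059,232.80 = 56.0%.

56.0%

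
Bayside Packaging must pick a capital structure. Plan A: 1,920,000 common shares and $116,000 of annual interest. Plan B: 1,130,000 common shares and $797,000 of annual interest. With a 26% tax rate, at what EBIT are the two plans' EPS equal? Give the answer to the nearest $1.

At indifference, (EBIT − 116,000)(1 − t)/1,920,000 = (EBIT − 797,000)(1 − t)/1,130,000.
The (1 − t) factor cancels: (EBIT − 116,000) × 1,130,000 = (EBIT − 797,000) × 1,920,000.
EBIT × (1,920,000 − 1,130,000) = 797,000 × 1,920,000 − 116,000 × 1,130,000 = 1,399,160,000,000, so EBIT = 1,399,160,000,000 ÷ 790,000 = 1,771,088.61.

$1,771,089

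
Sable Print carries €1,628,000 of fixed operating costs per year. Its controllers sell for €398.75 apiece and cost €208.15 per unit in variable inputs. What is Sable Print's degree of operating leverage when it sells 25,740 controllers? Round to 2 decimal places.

1.50

Total contribution margin = 25,740 × €190.60 = €4,906,044.00.
EBIT = €4,906,044.00 − €1,628,000 = €3,278,044.00.
So DOL = total CM / EBIT = €4,906,044.00 / €3,278,044.00 = 1.4966.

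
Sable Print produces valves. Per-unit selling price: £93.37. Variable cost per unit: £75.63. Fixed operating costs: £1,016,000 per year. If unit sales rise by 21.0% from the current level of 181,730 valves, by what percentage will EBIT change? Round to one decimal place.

+30.7%

At 181,730 units, contribution = 181,730 × £17.74 = £3,223,890.20.
EBIT = £3,223,890.20 − £1,016,000 = £2,207,890.20.
DOL = contribution ÷ EBIT = £3,223,890.20 ÷ £2,207,890.20 = 1.4602.
%ΔEBIT = DOL × %ΔSales = 1.4602 × +21.0% = +30.7%.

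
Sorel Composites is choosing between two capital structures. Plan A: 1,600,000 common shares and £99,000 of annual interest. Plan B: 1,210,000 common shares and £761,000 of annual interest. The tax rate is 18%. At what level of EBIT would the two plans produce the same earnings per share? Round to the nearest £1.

Set EPS_A = EPS_B: (EBIT − £99,000)(1 − 0.18) ÷ 1,600,000 = (EBIT − £761,000)(1 − 0.18) ÷ 1,210,000.
The (1 − t) factor cancels: (EBIT − 99,000) × 1,210,000 = (EBIT − 761,000) × 1,600,000.
EBIT × (1,600,000 − 1,210,000) = 761,000 × 1,600,000 − 99,000 × 1,210,000 = 1,097,810,000,000, so EBIT = 1,097,810,000,000 ÷ 390,000 = 2,814,897.44.

£2,814,897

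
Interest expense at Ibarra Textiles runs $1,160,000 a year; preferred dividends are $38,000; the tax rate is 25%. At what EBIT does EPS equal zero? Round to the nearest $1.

Grossing the preferred dividend up to pre-tax terms: $38,000 / (1 − 0.25) = $50,666.67.
Financial break-even EBIT = interest + D_p ÷ (1 − t) = $1,160,000 + $50,666.67 = $1,210,666.67.

$1,210,667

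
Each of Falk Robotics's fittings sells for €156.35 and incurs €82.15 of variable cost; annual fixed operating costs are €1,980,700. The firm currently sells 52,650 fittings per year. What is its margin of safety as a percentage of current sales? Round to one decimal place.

49.3%

Each unit contributes €156.35 − €82.15 = €74.20. Break-even units = €1,980,700 ÷ €74.20 = 26,694.07; break-even revenue = 26,694.07 × €156.35 = €4,173,617.86.
Actual sales revenue = 52,650 × €156.35 = €8,231,827.50.
Margin of safety = (€8,231,827.50 − €4,173,617.86) ÷ €8,231,827.50 = 49.3%.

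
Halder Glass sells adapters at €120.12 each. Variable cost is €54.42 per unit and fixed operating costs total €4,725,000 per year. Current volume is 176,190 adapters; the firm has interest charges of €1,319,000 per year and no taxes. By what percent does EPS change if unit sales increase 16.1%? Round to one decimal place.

+33.7%

Contribution at this volume is 176,190 × €65.70 = €11,575,683.00.
Operating income = contribution − fixed costs = €11,575,683.00 − €4,725,000 = €6,850,683.00.
After interest of €1,319,000.00, pre-tax earnings = €5,531,683.00.
Degree of combined leverage = contribution ÷ (EBIT − I) = €11,575,683.00 ÷ €5,531,683.00 = 2.0926.
EPS therefore changes by 2.0926 × (+16.1%) = +33.7%.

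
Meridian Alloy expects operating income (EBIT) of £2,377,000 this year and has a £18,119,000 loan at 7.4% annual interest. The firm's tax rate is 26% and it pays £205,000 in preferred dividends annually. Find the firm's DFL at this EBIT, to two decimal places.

Annual interest charges come to £1,340,806.00.
Preferred dividends grossed up pre-tax: £205,000 / (1 − 0.26) = £277,027.03.
DFL = EBIT ÷ [EBIT − I − D_p/(1−t)] = £2,377,000 ÷ [£2,377,000 − £1,340,806.00 − £277,027.03] = £2,377,000 ÷ £759,166.97 = 3.1311.

3.13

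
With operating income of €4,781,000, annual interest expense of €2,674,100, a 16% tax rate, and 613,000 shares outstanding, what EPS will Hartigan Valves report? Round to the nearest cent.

€2.89

Pre-tax income = €4,781,000 − €2,674,100.00 = €2,106,900.00.
After tax at 16%: net income = €2,106,900.00 × 0.84 = €1,769,796.00.
Per share: €1,769,796.00 / 613,000 shares = €2.89.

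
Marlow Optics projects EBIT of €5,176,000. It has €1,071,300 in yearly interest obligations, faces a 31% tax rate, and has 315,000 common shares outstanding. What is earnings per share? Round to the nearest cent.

€8.99

Interest = €1,071,300.00, so EBT = €5,176,000 − €1,071,300.00 = €4,104,700.00.
Net income = €4,104,700.00 × (1 − 0.31) = €2,832,243.00.
Per share: €2,832,243.00 / 315,000 shares = €8.99.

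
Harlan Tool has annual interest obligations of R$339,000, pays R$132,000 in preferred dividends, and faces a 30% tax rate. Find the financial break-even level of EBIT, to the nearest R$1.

Grossing the preferred dividend up to pre-tax terms: R$132,000 / (1 − 0.30) = R$188,571.43.
Financial break-even EBIT = interest + D_p ÷ (1 − t) = R$339,000 + R$188,571.43 = R$527,571.43.

R$527,571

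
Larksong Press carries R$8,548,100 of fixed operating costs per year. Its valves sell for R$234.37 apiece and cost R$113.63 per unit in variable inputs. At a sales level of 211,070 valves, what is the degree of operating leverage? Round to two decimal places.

1.50

Contribution at this volume is 211,070 × R$120.74 = R$25,484,591.80.
EBIT = R$25,484,591.80 − R$8,548,100 = R$16,936,491.80.
So DOL = total CM / EBIT = R$25,484,591.80 / R$16,936,491.80 = 1.5047.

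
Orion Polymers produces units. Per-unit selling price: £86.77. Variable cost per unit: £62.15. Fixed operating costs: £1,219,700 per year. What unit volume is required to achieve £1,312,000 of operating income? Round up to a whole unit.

Each unit contributes £86.77 − £62.15 = £24.62.
Need Q such that Q × £24.62 − £1,219,700 = £1,312,000, i.e. Q = £2,531,700 / £24.62 = 102,831.03 → 102,832.

102,832 units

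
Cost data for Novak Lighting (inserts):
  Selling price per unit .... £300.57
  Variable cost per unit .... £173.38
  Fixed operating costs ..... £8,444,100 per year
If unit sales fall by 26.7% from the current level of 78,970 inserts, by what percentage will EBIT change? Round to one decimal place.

-167.6%

Total contribution margin = 78,970 × £127.19 = £10,044,194.30.
Operating income = contribution − fixed costs = £10,044,194.30 − £8,444,100 = £1,600,094.30.
So DOL = total CM / EBIT = £10,044,194.30 / £1,600,094.30 = 6.2773.
Operating income changes by 6.2773 × -26.7% = -167.6%.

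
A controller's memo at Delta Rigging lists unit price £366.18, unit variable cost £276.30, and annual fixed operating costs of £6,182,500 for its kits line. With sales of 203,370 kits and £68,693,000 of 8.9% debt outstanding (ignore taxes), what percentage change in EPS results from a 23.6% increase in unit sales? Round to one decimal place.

+72.1%

Total contribution margin = 203,370 × £89.88 = £18,278,895.60.
Subtracting fixed costs: EBIT = £18,278,895.60 − £6,182,500 = £12,096,395.60.
Interest = £6,113,677.00, so EBIT − I = £5,982,718.60.
DCL = total CM / (EBIT − I) = £18,278,895.60 / £5,982,718.60 = 3.0553.
%ΔEPS = DCL × %ΔSales = 3.0553 × +23.6% = +72.1%.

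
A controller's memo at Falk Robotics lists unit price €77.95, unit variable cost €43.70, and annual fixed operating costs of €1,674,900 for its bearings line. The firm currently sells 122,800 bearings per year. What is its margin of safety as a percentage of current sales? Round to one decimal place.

60.2%

Unit CM = price − variable cost = €77.95 − €43.70 = €34.25. Break-even units = €1,674,900 ÷ €34.25 = 48,902.19; break-even revenue = 48,902.19 × €77.95 = €3,811,925.69.
Current sales = 122,800 × €77.95 = €9,572,260.00.
Margin of safety = (€9,572,260.00 − €3,811,925.69) ÷ €9,572,260.00 = 60.2%.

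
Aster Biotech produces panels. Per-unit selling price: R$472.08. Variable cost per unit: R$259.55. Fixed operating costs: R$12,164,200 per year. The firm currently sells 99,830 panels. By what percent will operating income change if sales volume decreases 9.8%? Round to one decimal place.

At 99,830 units, contribution = 99,830 × R$212.53 = R$21,216,869.90.
Subtracting fixed costs: EBIT = R$21,216,869.90 − R$12,164,200 = R$9,052,669.90.
So DOL = total CM / EBIT = R$21,216,869.90 / R$9,052,669.90 = 2.3437.
So EBIT moves 2.3437 × (-9.8%) = -23.0%.

-23.0%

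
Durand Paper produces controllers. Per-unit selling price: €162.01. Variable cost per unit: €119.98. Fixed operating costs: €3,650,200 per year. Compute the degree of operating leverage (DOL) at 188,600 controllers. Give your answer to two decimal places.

Contribution at this volume is 188,600 × €42.03 = €7,926,858.00.
Operating income = contribution − fixed costs = €7,926,858.00 − €3,650,200 = €4,276,658.00.
So DOL = total CM / EBIT = €7,926,858.00 / €4,276,658.00 = 1.8535.

1.85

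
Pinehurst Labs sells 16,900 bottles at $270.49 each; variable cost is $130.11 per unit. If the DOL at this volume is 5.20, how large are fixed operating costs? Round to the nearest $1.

$1,916,187

At 16,900 units, contribution = 16,900 × $140.38 = $2,372,422.00.
DOL = contribution / EBIT, so EBIT = $2,372,422.00 / 5.20 = $456,235.00.
And FC = contribution − EBIT = $2,372,422.00 − $456,235.00 = $1,916,187.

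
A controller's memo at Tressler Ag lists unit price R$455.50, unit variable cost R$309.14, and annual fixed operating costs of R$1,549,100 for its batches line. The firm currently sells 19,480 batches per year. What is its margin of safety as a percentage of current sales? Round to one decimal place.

Contribution margin per unit = R$455.50 − R$309.14 = R$146.36. Break-even units = R$1,549,100 ÷ R$146.36 = 10,584.18; break-even revenue = 10,584.18 × R$455.50 = R$4,821,092.17.
Actual sales revenue = 19,480 × R$455.50 = R$8,873,140.00.
Margin of safety = (R$8,873,140.00 − R$4,821,092.17) ÷ R$8,873,140.00 = 45.7%.

45.7%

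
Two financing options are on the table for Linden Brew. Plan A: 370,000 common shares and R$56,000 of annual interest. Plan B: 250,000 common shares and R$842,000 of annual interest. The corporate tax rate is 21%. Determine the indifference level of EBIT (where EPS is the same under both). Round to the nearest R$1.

R$2,479,500

At indifference, (EBIT − 56,000)(1 − t)/370,000 = (EBIT − 842,000)(1 − t)/250,000.
Cancelling (1 − t) and cross-multiplying: 250,000·(EBIT − 56,000) = 370,000·(EBIT − 842,000).
EBIT × (370,000 − 250,000) = 842,000 × 370,000 − 56,000 × 250,000 = 297,540,000,000, so EBIT = 297,540,000,000 ÷ 120,000 = 2,479,500.00.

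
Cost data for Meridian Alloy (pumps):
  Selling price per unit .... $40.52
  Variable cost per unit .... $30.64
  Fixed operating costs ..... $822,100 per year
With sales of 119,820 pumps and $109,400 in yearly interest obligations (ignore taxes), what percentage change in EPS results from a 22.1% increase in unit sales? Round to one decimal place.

+103.7%

Total contribution margin = 119,820 × $9.88 = $1,183,821.60.
Operating income = contribution − fixed costs = $1,183,821.60 − $822,100 = $361,721.60.
Interest = $109,400.00, so EBIT − I = $252,321.60.
Degree of combined leverage = contribution ÷ (EBIT − I) = $1,183,821.60 ÷ $252,321.60 = 4.6917.
%ΔEPS = DCL × %ΔSales = 4.6917 × +22.1% = +103.7%.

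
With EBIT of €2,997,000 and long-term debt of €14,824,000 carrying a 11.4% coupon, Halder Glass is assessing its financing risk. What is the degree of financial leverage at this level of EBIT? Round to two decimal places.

2.29

Interest = €1,689,936.00.
Degree of financial leverage = EBIT / (EBIT − interest) = €2,997,000 / €1,307,064.00 = 2.2929.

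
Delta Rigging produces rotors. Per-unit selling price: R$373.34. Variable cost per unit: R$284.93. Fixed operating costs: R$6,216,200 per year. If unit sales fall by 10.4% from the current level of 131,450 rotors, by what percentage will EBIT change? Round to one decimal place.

-22.4%

Contribution at this volume is 131,450 × R$88.41 = R$11,621,494.50.
Operating income = contribution − fixed costs = R$11,621,494.50 − R$6,216,200 = R$5,405,294.50.
Degree of operating leverage = R$11,621,494.50 / R$5,405,294.50 = 2.1500.
%ΔEBIT = DOL × %ΔSales = 2.1500 × -10.4% = -22.4%.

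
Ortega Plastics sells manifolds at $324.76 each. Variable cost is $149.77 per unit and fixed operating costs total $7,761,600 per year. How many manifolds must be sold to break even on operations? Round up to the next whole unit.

Unit CM = price − variable cost = $324.76 − $149.77 = $174.99.
Break-even volume = fixed costs ÷ CM per unit = $7,761,600 ÷ $174.99 = 44,354.53, so 44,355 manifolds.

44,355 manifolds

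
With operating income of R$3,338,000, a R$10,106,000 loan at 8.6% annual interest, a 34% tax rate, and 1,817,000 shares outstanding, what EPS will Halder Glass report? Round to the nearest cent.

R$0.90

Pre-tax income = R$3,338,000 − R$869,116.00 = R$2,468,884.00.
After tax at 34%: net income = R$2,468,884.00 × 0.66 = R$1,629,463.44.
Per share: R$1,629,463.44 / 1,817,000 shares = R$0.90.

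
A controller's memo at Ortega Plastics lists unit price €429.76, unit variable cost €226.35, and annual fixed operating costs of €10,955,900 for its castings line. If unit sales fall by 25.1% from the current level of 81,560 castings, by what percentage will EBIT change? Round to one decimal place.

-73.9%

Contribution at this volume is 81,560 × €203.41 = €16,590,119.60.
Operating income = contribution − fixed costs = €16,590,119.60 − €10,955,900 = €5,634,219.60.
Degree of operating leverage = €16,590,119.60 / €5,634,219.60 = 2.9445.
So EBIT moves 2.9445 × (-25.1%) = -73.9%.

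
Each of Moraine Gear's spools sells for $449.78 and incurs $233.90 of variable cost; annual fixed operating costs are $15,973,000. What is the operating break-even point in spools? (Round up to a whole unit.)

Contribution margin per unit = $449.78 − $233.90 = $215.88.
Break-even Q = $15,973,000 / $215.88 = 73,990.18 → 73,991 spools.

73,991 spools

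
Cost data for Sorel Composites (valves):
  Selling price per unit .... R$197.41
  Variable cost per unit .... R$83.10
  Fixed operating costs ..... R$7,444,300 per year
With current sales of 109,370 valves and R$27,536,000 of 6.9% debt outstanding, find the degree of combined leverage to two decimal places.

At 109,370 units, contribution = 109,370 × R$114.31 = R$12,502,084.70.
EBIT = R$12,502,084.70 − R$7,444,300 = R$5,057,784.70. Interest = R$1,899,984.00.
DOL = R$12,502,084.70 ÷ R$5,057,784.70 = 2.4718; DFL = R$5,057,784.70 ÷ R$3,157,800.70 = 1.6017.
DCL = DOL × DFL = 2.4718 × 1.6017 = 3.9591.

3.96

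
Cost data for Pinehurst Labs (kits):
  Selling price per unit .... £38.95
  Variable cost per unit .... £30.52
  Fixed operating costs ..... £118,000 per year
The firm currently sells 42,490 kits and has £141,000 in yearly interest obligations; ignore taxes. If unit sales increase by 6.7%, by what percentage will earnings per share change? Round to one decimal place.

+24.2%

Contribution at this volume is 42,490 × £8.43 = £358,190.70.
Operating income = contribution − fixed costs = £358,190.70 − £118,000 = £240,190.70.
After interest of £141,000.00, pre-tax earnings = £99,190.70.
DCL = total CM / (EBIT − I) = £358,190.70 / £99,190.70 = 3.6111.
%ΔEPS = DCL × %ΔSales = 3.6111 × +6.7% = +24.2%.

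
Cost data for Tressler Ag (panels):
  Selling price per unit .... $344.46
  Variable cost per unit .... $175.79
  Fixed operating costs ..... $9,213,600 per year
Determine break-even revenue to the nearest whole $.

$18,816,130

CM per unit = $344.46 − $175.79 = $168.67; CM ratio = $168.67 / $344.46 = 0.4897.
Break-even sales = FC ÷ CM ratio = $9,213,600 × $344.46 / $168.67 = $18,816,130.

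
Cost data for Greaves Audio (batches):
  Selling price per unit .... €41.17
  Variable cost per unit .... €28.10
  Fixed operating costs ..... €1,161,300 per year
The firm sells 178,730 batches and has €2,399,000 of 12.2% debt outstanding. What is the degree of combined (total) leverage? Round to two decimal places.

2.65

Contribution at this volume is 178,730 × €13.07 = €2,336,001.10.
Operating income = contribution − fixed costs = €2,336,001.10 − €1,161,300 = €1,174,701.10. Interest = €292,678.00.
DOL = €2,336,001.10 ÷ €1,174,701.10 = 1.9886; DFL = €1,174,701.10 ÷ €882,023.10 = 1.3318.
DCL = DOL × DFL = 1.9886 × 1.3318 = 2.6484.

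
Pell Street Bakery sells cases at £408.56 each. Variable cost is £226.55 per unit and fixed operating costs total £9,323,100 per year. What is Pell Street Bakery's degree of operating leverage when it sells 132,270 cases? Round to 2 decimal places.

Total contribution margin = 132,270 × £182.01 = £24,074,462.70.
Subtracting fixed costs: EBIT = £24,074,462.70 − £9,323,100 = £14,751,362.70.
So DOL = total CM / EBIT = £24,074,462.70 / £14,751,362.70 = 1.6320.

1.63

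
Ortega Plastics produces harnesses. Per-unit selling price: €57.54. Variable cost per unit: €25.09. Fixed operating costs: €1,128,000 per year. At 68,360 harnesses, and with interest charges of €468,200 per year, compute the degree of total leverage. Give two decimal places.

Contribution at this volume is 68,360 × €32.45 = €2,218,282.00.
Subtracting fixed costs: EBIT = €2,218,282.00 − €1,128,000 = €1,090,282.00. Interest = €468,200.00, so EBIT − I = €622,082.00.
Degree of total leverage = total CM / (EBIT − interest) = €2,218,282.00 / €622,082.00 = 3.5659.

3.57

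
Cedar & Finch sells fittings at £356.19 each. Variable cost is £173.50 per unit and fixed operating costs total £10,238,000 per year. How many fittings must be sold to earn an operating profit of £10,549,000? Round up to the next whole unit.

113,783 fittings

Contribution margin per unit = £356.19 − £173.50 = £182.69.
Required volume = (fixed costs + target profit) ÷ CM = (£10,238,000 + £10,549,000) ÷ £182.69 = 113,782.91, so 113,783 fittings.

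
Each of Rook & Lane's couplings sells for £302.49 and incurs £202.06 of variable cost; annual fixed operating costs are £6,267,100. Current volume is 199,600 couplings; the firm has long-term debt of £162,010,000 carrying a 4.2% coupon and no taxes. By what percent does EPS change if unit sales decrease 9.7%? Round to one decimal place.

-27.9%

Total contribution margin = 199,600 × £100.43 = £20,045,828.00.
Subtracting fixed costs: EBIT = £20,045,828.00 − £6,267,100 = £13,778,728.00.
Interest = £6,804,420.00, so EBIT − I = £6,974,308.00.
DCL = total CM / (EBIT − I) = £20,045,828.00 / £6,974,308.00 = 2.8742.
%ΔEPS = DCL × %ΔSales = 2.8742 × -9.7% = -27.9%.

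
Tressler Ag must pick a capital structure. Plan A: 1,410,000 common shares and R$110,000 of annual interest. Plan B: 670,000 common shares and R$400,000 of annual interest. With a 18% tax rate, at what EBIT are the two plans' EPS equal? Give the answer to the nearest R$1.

Set EPS_A = EPS_B: (EBIT − R$110,000)(1 − 0.18) ÷ 1,410,000 = (EBIT − R$400,000)(1 − 0.18) ÷ 670,000.
The (1 − t) factor cancels: (EBIT − 110,000) × 670,000 = (EBIT − 400,000) × 1,410,000.
EBIT × (1,410,000 − 670,000) = 400,000 × 1,410,000 − 110,000 × 670,000 = 490,300,000,000, so EBIT = 490,300,000,000 ÷ 740,000 = 662,567.57.

R$662,568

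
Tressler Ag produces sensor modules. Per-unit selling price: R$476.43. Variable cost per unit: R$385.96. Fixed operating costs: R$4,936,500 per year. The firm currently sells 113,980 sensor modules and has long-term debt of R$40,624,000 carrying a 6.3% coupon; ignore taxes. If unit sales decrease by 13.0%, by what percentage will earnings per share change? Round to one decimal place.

-47.6%

At 113,980 units, contribution = 113,980 × R$90.47 = R$10,311,770.60.
Operating income = contribution − fixed costs = R$10,311,770.60 − R$4,936,500 = R$5,375,270.60.
Interest = R$2,559,312.00, so EBIT − I = R$2,815,958.60.
DCL = total CM / (EBIT − I) = R$10,311,770.60 / R$2,815,958.60 = 3.6619.
%ΔEPS = DCL × %ΔSales = 3.6619 × -13.0% = -47.6%.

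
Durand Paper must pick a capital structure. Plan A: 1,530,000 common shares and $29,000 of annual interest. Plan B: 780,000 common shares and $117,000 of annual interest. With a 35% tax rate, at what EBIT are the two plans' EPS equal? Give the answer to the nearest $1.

At indifference, (EBIT − 29,000)(1 − t)/1,530,000 = (EBIT − 117,000)(1 − t)/780,000.
The (1 − t) factor cancels: (EBIT − 29,000) × 780,000 = (EBIT − 117,000) × 1,530,000.
EBIT × (1,530,000 − 780,000) = 117,000 × 1,530,000 − 29,000 × 780,000 = 156,390,000,000, so EBIT = 156,390,000,000 ÷ 750,000 = 208,520.00.

$208,520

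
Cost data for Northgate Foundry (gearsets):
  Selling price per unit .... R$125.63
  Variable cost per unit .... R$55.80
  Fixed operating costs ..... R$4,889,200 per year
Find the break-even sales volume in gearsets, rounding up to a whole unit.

70,016 gearsets

Unit CM = price − variable cost = R$125.63 − R$55.80 = R$69.83.
Units to break even: R$4,889,200 ÷ R$69.83 = 70,015.75, rounded up to 70,016.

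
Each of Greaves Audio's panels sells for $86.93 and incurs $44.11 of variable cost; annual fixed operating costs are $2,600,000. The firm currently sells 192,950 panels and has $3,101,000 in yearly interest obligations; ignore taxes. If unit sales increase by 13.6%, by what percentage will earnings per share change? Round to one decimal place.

Total contribution margin = 192,950 × $42.82 = $8,262,119.00.
EBIT = $8,262,119.00 − $2,600,000 = $5,662,119.00.
After interest of $3,101,000.00, pre-tax earnings = $2,561,119.00.
Degree of combined leverage = contribution ÷ (EBIT − I) = $8,262,119.00 ÷ $2,561,119.00 = 3.2260.
%ΔEPS = DCL × %ΔSales = 3.2260 × +13.6% = +43.9%.

+43.9%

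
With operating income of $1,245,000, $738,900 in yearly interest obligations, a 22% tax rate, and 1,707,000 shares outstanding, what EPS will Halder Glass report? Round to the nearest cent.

$0.23

Interest = $738,900.00, so EBT = $1,245,000 − $738,900.00 = $506,100.00.
Net income = $506,100.00 × (1 − 0.22) = $394,758.00.
Per share: $394,758.00 / 1,707,000 shares = $0.23.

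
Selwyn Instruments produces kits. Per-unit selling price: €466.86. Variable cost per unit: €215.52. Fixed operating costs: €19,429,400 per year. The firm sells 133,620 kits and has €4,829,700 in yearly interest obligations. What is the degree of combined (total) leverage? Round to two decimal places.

At 133,620 units, contribution = 133,620 × €251.34 = €33,584,050.80.
Subtracting fixed costs: EBIT = €33,584,050.80 − €19,429,400 = €14,154,650.80. Interest = €4,829,700.00.
DOL = €33,584,050.80 ÷ €14,154,650.80 = 2.3727; DFL = €14,154,650.80 ÷ €9,324,950.80 = 1.5179.
Combined leverage = 2.3727 × 1.5179 = 3.6015.

3.60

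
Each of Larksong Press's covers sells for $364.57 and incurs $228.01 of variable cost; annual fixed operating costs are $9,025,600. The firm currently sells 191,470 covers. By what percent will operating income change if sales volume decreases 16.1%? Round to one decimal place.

-24.6%

Total contribution margin = 191,470 × $136.56 = $26,147,143.20.
Operating income = contribution − fixed costs = $26,147,143.20 − $9,025,600 = $17,121,543.20.
Degree of operating leverage = $26,147,143.20 / $17,121,543.20 = 1.5271.
So EBIT moves 1.5271 × (-16.1%) = -24.6%.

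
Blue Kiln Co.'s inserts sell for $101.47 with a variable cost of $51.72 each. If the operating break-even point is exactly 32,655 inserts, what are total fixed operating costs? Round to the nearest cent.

$1,624,586.25

Contribution margin per unit = $101.47 − $51.72 = $49.75.
Fixed costs = break-even units × CM = 32,655 × $49.75 = $1,624,586.25.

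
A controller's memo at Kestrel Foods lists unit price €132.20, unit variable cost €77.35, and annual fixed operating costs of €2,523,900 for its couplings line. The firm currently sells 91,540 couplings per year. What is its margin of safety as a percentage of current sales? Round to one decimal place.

49.7%

Each unit contributes €132.20 − €77.35 = €54.85. Break-even units = €2,523,900 ÷ €54.85 = 46,014.59; break-even revenue = 46,014.59 × €132.20 = €6,083,128.17.
Actual sales revenue = 91,540 × €132.20 = €12,101,588.00.
Margin of safety = (€12,101,588.00 − €6,083,128.17) ÷ €12,101,588.00 = 49.7%.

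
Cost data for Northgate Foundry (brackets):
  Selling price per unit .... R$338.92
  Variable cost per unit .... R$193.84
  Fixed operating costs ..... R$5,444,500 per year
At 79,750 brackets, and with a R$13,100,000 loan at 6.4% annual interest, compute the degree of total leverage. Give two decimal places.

2.19

Total contribution margin = 79,750 × R$145.08 = R$11,570,130.00.
Subtracting fixed costs: EBIT = R$11,570,130.00 − R$5,444,500 = R$6,125,630.00. Interest = R$838,400.00, so EBIT − I = R$5,287,230.00.
DCL = contribution ÷ (EBIT − I) = R$11,570,130.00 ÷ R$5,287,230.00 = 2.1883.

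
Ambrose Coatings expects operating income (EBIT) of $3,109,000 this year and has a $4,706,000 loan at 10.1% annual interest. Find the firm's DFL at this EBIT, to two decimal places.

Interest = $475,306.00.
Degree of financial leverage = EBIT / (EBIT − interest) = $3,109,000 / $2,633,694.00 = 1.1805.

1.18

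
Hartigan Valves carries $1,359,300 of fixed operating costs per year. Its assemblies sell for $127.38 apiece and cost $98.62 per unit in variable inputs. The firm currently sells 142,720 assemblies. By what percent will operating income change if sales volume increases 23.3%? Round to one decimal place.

+34.8%

At 142,720 units, contribution = 142,720 × $28.76 = $4,104,627.20.
EBIT = $4,104,627.20 − $1,359,300 = $2,745,327.20.
So DOL = total CM / EBIT = $4,104,627.20 / $2,745,327.20 = 1.4951.
So EBIT moves 1.4951 × (+23.3%) = +34.8%.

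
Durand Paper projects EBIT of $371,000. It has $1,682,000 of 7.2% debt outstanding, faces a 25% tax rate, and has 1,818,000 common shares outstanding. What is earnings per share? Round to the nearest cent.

Interest = $121,104.00, so EBT = $371,000 − $121,104.00 = $249,896.00.
Net income = $249,896.00 × (1 − 0.25) = $187,422.00.
EPS = $187,422.00 ÷ 1,818,000 = $0.10.

$0.10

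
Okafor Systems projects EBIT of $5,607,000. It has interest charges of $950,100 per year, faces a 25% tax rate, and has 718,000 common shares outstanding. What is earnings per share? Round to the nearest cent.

$4.86

Interest = $950,100.00, so EBT = $5,607,000 − $950,100.00 = $4,656,900.00.
After tax at 25%: net income = $4,656,900.00 × 0.75 = $3,492,675.00.
EPS = $3,492,675.00 ÷ 718,000 = $4.86.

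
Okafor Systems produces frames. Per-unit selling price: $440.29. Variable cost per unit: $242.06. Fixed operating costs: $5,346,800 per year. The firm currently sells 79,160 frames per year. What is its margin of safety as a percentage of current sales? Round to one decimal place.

65.9%

Each unit contributes $440.29 − $242.06 = $198.23. Break-even units = $5,346,800 ÷ $198.23 = 26,972.71; break-even revenue = 26,972.71 × $440.29 = $11,875,813.81.
Actual sales revenue = 79,160 × $440.29 = $34,853,356.40.
Margin of safety = ($34,853,356.40 − $11,875,813.81) ÷ $34,853,356.40 = 65.9%.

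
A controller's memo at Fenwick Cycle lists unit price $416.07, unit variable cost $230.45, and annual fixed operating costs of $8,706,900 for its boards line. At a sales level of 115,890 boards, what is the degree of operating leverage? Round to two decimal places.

Total contribution margin = 115,890 × $185.62 = $21,511,501.80.
Subtracting fixed costs: EBIT = $21,511,501.80 − $8,706,900 = $12,804,601.80.
Degree of operating leverage = $21,511,501.80 / $12,804,601.80 = 1.6800.

1.68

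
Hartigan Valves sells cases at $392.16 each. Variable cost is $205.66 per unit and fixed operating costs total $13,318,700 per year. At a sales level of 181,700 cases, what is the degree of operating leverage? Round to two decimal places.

1.65

Total contribution margin = 181,700 × $186.50 = $33,887,050.00.
Subtracting fixed costs: EBIT = $33,887,050.00 − $13,318,700 = $20,568,350.00.
DOL = contribution ÷ EBIT = $33,887,050.00 ÷ $20,568,350.00 = 1.6475.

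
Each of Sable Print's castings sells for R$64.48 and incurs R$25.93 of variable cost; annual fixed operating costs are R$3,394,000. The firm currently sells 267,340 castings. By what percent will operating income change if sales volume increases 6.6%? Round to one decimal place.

Total contribution margin = 267,340 × R$38.55 = R$10,305,957.00.
Operating income = contribution − fixed costs = R$10,305,957.00 − R$3,394,000 = R$6,911,957.00.
So DOL = total CM / EBIT = R$10,305,957.00 / R$6,911,957.00 = 1.4910.
So EBIT moves 1.4910 × (+6.6%) = +9.8%.

+9.8%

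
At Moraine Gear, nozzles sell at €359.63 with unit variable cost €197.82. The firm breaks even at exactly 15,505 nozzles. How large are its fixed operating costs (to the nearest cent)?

Contribution margin per unit = €359.63 − €197.82 = €161.81.
Since BE = FC / CM, FC = 15,505 × €161.81 = €2,508,864.05.

€2,508,864.05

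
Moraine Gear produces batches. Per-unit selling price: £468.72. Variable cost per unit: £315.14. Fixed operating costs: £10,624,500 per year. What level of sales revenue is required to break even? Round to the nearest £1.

£32,425,548

CM per unit = £468.72 − £315.14 = £153.58; CM ratio = £153.58 / £468.72 = 0.3277.
Break-even sales = FC ÷ CM ratio = £10,624,500 × £468.72 / £153.58 = £32,425,548.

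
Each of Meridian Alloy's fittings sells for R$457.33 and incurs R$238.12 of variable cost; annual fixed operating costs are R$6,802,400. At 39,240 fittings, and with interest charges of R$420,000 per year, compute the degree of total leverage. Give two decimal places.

6.24

At 39,240 units, contribution = 39,240 × R$219.21 = R$8,601,800.40.
EBIT = R$8,601,800.40 − R$6,802,400 = R$1,799,400.40. Interest = R$420,000.00, so EBIT − I = R$1,379,400.40.
Degree of total leverage = total CM / (EBIT − interest) = R$8,601,800.40 / R$1,379,400.40 = 6.2359.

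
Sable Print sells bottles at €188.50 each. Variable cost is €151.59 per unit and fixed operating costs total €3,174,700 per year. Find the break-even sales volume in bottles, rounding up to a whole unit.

Contribution margin per unit = €188.50 − €151.59 = €36.91.
Units to break even: €3,174,700 ÷ €36.91 = 86,011.92, rounded up to 86,012.

86,012 bottles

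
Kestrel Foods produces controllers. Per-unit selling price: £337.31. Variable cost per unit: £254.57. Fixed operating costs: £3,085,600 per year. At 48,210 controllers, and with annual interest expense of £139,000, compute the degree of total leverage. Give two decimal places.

Contribution at this volume is 48,210 × £82.74 = £3,988,895.40.
Operating income = contribution − fixed costs = £3,988,895.40 − £3,085,600 = £903,295.40. Interest = £139,000.00, so EBIT − I = £764,295.40.
Degree of total leverage = total CM / (EBIT − interest) = £3,988,895.40 / £764,295.40 = 5.2190.

5.22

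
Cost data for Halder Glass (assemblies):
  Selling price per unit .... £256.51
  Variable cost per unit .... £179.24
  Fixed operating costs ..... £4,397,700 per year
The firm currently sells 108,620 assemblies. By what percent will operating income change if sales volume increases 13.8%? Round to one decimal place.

Contribution at this volume is 108,620 × £77.27 = £8,393,067.40.
EBIT = £8,393,067.40 − £4,397,700 = £3,995,367.40.
DOL = contribution ÷ EBIT = £8,393,067.40 ÷ £3,995,367.40 = 2.1007.
%ΔEBIT = DOL × %ΔSales = 2.1007 × +13.8% = +29.0%.

+29.0%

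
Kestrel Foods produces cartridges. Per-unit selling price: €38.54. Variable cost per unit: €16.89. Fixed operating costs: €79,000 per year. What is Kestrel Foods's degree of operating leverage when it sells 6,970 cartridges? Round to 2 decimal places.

2.10

Contribution at this volume is 6,970 × €21.65 = €150,900.50.
Operating income = contribution − fixed costs = €150,900.50 − €79,000 = €71,900.50.
Degree of operating leverage = €150,900.50 / €71,900.50 = 2.0987.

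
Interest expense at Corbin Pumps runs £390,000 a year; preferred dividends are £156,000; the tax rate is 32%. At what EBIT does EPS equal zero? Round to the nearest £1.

£619,412

Grossing the preferred dividend up to pre-tax terms: £156,000 / (1 − 0.32) = £229,411.76.
Financial break-even EBIT = interest + D_p ÷ (1 − t) = £390,000 + £229,411.76 = £619,411.76.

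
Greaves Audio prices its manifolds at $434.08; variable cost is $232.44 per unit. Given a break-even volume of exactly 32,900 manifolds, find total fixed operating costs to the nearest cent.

Unit CM = price − variable cost = $434.08 − $232.44 = $201.64.
Since BE = FC / CM, FC = 32,900 × $201.64 = $6,633,956.00.

$6,633,956.00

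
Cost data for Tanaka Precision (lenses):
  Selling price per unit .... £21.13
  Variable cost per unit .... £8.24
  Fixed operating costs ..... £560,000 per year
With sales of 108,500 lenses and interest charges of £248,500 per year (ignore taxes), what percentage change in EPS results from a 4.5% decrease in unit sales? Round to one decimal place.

Contribution at this volume is 108,500 × £12.89 = £1,398,565.00.
Operating income = contribution − fixed costs = £1,398,565.00 − £560,000 = £838,565.00.
Interest = £248,500.00, so EBIT − I = £590,065.00.
Degree of combined leverage = contribution ÷ (EBIT − I) = £1,398,565.00 ÷ £590,065.00 = 2.3702.
EPS therefore changes by 2.3702 × (-4.5%) = -10.7%.

-10.7%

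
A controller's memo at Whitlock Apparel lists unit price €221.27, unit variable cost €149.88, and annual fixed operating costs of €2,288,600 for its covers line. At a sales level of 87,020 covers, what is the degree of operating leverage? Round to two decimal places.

Total contribution margin = 87,020 × €71.39 = €6,212,357.80.
Subtracting fixed costs: EBIT = €6,212,357.80 − €2,288,600 = €3,923,757.80.
Degree of operating leverage = €6,212,357.80 / €3,923,757.80 = 1.5833.

1.58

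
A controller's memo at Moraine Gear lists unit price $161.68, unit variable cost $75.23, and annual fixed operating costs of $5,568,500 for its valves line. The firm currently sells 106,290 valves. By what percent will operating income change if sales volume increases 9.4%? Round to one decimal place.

Total contribution margin = 106,290 × $86.45 = $9,188,770.50.
Operating income = contribution − fixed costs = $9,188,770.50 − $5,568,500 = $3,620,270.50.
DOL = contribution ÷ EBIT = $9,188,770.50 ÷ $3,620,270.50 = 2.5381.
%ΔEBIT = DOL × %ΔSales = 2.5381 × +9.4% = +23.9%.

+23.9%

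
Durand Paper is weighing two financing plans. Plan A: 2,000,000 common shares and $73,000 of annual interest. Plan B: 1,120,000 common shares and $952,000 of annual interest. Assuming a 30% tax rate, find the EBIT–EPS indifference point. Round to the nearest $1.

$2,070,727

Set EPS_A = EPS_B: (EBIT − $73,000)(1 − 0.30) ÷ 2,000,000 = (EBIT − $952,000)(1 − 0.30) ÷ 1,120,000.
Cancelling (1 − t) and cross-multiplying: 1,120,000·(EBIT − 73,000) = 2,000,000·(EBIT − 952,000).
EBIT × (2,000,000 − 1,120,000) = 952,000 × 2,000,000 − 73,000 × 1,120,000 = 1,822,240,000,000, so EBIT = 1,822,240,000,000 ÷ 880,000 = 2,070,727.27.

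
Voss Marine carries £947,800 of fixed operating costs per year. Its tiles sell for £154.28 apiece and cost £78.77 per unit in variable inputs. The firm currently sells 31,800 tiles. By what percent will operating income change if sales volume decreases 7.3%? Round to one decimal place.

-12.1%

Total contribution margin = 31,800 × £75.51 = £2,401,218.00.
EBIT = £2,401,218.00 − £947,800 = £1,453,418.00.
So DOL = total CM / EBIT = £2,401,218.00 / £1,453,418.00 = 1.6521.
Operating income changes by 1.6521 × -7.3% = -12.1%.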